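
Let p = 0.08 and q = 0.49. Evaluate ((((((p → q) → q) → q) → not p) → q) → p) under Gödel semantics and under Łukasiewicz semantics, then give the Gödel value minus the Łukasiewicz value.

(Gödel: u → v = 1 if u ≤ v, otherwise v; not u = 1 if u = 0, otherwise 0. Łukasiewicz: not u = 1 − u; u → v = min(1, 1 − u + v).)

-0.43

Gödel evaluation:
  (p → q): 0.08 ≤ 0.49, so result = 1
  ((p → q) → q): 1 > 0.49, so result = 0.49
  (((p → q) → q) → q): 0.49 ≤ 0.49, so result = 1
  not p: Gödel ¬ of 0.08 = 0 (operand ≠ 0)
  ((((p → q) → q) → q) → not p): 1 > 0, so result = 0
  (((((p → q) → q) → q) → not p) → q): 0 ≤ 0.49, so result = 1
  ((((((p → q) → q) → q) → not p) → q) → p): 1 > 0.08, so result = 0.08
  Gödel value = 0.08
Łukasiewicz evaluation:
  (p → q): min(1, 1 − 0.08 + 0.49) = 1
  ((p → q) → q): min(1, 1 − 1 + 0.49) = 0.49
  (((p → q) → q) → q): min(1, 1 − 0.49 + 0.49) = 1
  not p: Łukasiewicz ¬ gives 1 − 0.08 = 0.92
  ((((p → q) → q) → q) → not p): min(1, 1 − 1 + 0.92) = 0.92
  (((((p → q) → q) → q) → not p) → q): min(1, 1 − 0.92 + 0.49) = 0.57
  ((((((p → q) → q) → q) → not p) → q) → p): min(1, 1 − 0.57 + 0.08) = 0.51
  Łukasiewicz value = 0.51
Difference: 0.08 − 0.51 = -0.43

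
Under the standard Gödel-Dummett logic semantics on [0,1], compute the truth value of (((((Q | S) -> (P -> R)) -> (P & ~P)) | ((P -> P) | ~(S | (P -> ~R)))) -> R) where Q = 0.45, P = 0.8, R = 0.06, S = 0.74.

0.06

(Q | S) = max(0.45, 0.74) = 0.74
(P -> R): 0.8 > 0.06, so result = 0.06
((Q | S) -> (P -> R)): 0.74 > 0.06, so result = 0.06
~P: Gödel ¬ of 0.8 = 0 (operand ≠ 0)
(P & ~P) = min(0.8, 0) = 0
(((Q | S) -> (P -> R)) -> (P & ~P)): 0.06 > 0, so result = 0
(P -> P): 0.8 ≤ 0.8, so result = 1
~R: Gödel ¬ of 0.06 = 0 (operand ≠ 0)
(P -> ~R): 0.8 > 0, so result = 0
(S | (P -> ~R)) = max(0.74, 0) = 0.74
~(S | (P -> ~R)): Gödel ¬ of 0.74 = 0 (operand ≠ 0)
((P -> P) | ~(S | (P -> ~R))) = max(1, 0) = 1
((((Q | S) -> (P -> R)) -> (P & ~P)) | ((P -> P) | ~(S | (P -> ~R)))) = max(0, 1) = 1
(((((Q | S) -> (P -> R)) -> (P & ~P)) | ((P -> P) | ~(S | (P -> ~R)))) -> R): 1 > 0.06, so result = 0.06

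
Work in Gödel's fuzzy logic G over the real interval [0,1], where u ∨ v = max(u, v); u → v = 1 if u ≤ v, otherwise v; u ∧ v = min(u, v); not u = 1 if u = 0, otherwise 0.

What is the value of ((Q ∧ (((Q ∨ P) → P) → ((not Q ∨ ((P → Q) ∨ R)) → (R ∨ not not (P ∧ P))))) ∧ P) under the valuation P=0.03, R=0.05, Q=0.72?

(Q ∨ P) = max(0.72, 0.03) = 0.72
((Q ∨ P) → P): 0.72 > 0.03, so result = 0.03
not Q: Gödel ¬ of 0.72 = 0 (operand ≠ 0)
(P → Q): 0.03 ≤ 0.72, so result = 1
((P → Q) ∨ R) = max(1, 0.05) = 1
(not Q ∨ ((P → Q) ∨ R)) = max(0, 1) = 1
(P ∧ P) = min(0.03, 0.03) = 0.03
not (P ∧ P): Gödel ¬ of 0.03 = 0 (operand ≠ 0)
not not (P ∧ P): Gödel ¬ of 0 = 1 (operand is 0)
(R ∨ not not (P ∧ P)) = max(0.05, 1) = 1
((not Q ∨ ((P → Q) ∨ R)) → (R ∨ not not (P ∧ P))): 1 ≤ 1, so result = 1
(((Q ∨ P) → P) → ((not Q ∨ ((P → Q) ∨ R)) → (R ∨ not not (P ∧ P)))): 0.03 ≤ 1, so result = 1
(Q ∧ (((Q ∨ P) → P) → ((not Q ∨ ((P → Q) ∨ R)) → (R ∨ not not (P ∧ P))))) = min(0.72, 1) = 0.72
((Q ∧ (((Q ∨ P) → P) → ((not Q ∨ ((P → Q) ∨ R)) → (R ∨ not not (P ∧ P))))) ∧ P) = min(0.72, 0.03) = 0.03

0.03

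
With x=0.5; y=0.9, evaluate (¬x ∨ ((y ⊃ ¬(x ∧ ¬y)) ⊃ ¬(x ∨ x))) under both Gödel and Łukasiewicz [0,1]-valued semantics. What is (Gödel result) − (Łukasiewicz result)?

-0.50

Gödel evaluation:
  ¬x: Gödel ¬ of 0.5 = 0 (operand ≠ 0)
  ¬y: Gödel ¬ of 0.9 = 0 (operand ≠ 0)
  (x ∧ ¬y) = min(0.5, 0) = 0
  ¬(x ∧ ¬y): Gödel ¬ of 0 = 1 (operand is 0)
  (y ⊃ ¬(x ∧ ¬y)): 0.9 ≤ 1, so result = 1
  (x ∨ x) = max(0.5, 0.5) = 0.5
  ¬(x ∨ x): Gödel ¬ of 0.5 = 0 (operand ≠ 0)
  ((y ⊃ ¬(x ∧ ¬y)) ⊃ ¬(x ∨ x)): 1 > 0, so result = 0
  (¬x ∨ ((y ⊃ ¬(x ∧ ¬y)) ⊃ ¬(x ∨ x))) = max(0, 0) = 0
  Gödel value = 0
Łukasiewicz evaluation:
  ¬x: Łukasiewicz ¬ gives 1 − 0.5 = 0.5
  ¬y: Łukasiewicz ¬ gives 1 − 0.9 = 0.1
  (x ∧ ¬y) = min(0.5, 0.1) = 0.1
  ¬(x ∧ ¬y): Łukasiewicz ¬ gives 1 − 0.1 = 0.9
  (y ⊃ ¬(x ∧ ¬y)): min(1, 1 − 0.9 + 0.9) = 1
  (x ∨ x) = max(0.5, 0.5) = 0.5
  ¬(x ∨ x): Łukasiewicz ¬ gives 1 − 0.5 = 0.5
  ((y ⊃ ¬(x ∧ ¬y)) ⊃ ¬(x ∨ x)): min(1, 1 − 1 + 0.5) = 0.5
  (¬x ∨ ((y ⊃ ¬(x ∧ ¬y)) ⊃ ¬(x ∨ x))) = max(0.5, 0.5) = 0.5
  Łukasiewicz value = 0.5
Difference: 0 − 0.5 = -0.50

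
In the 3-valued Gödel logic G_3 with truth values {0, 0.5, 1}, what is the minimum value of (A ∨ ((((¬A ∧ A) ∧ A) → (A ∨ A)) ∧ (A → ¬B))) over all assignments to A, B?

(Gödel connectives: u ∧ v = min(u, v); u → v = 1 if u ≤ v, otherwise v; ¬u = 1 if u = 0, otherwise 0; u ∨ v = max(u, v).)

The minimum is attained at A = 0.5, B = 0.5:
  ¬A: Gödel ¬ of 0.5 = 0 (operand ≠ 0)
  (¬A ∧ A) = min(0, 0.5) = 0
  ((¬A ∧ A) ∧ A) = min(0, 0.5) = 0
  (A ∨ A) = max(0.5, 0.5) = 0.5
  (((¬A ∧ A) ∧ A) → (A ∨ A)): 0 ≤ 0.5, so result = 1
  ¬B: Gödel ¬ of 0.5 = 0 (operand ≠ 0)
  (A → ¬B): 0.5 > 0, so result = 0
  ((((¬A ∧ A) ∧ A) → (A ∨ A)) ∧ (A → ¬B)) = min(1, 0) = 0
  (A ∨ ((((¬A ∧ A) ∧ A) → (A ∨ A)) ∧ (A → ¬B))) = max(0.5, 0) = 0.5
Checking all 9 assignments confirms none give a value below 0.50.

0.50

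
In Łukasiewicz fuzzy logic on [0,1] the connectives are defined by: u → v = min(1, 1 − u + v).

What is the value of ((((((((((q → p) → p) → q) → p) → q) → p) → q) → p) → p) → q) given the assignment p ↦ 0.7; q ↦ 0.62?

0.86

(q → p): min(1, 1 − 0.62 + 0.7) = 1
((q → p) → p): min(1, 1 − 1 + 0.7) = 0.7
(((q → p) → p) → q): min(1, 1 − 0.7 + 0.62) = 0.92
((((q → p) → p) → q) → p): min(1, 1 − 0.92 + 0.7) = 0.78
(((((q → p) → p) → q) → p) → q): min(1, 1 − 0.78 + 0.62) = 0.84
((((((q → p) → p) → q) → p) → q) → p): min(1, 1 − 0.84 + 0.7) = 0.86
(((((((q → p) → p) → q) → p) → q) → p) → q): min(1, 1 − 0.86 + 0.62) = 0.76
((((((((q → p) → p) → q) → p) → q) → p) → q) → p): min(1, 1 − 0.76 + 0.7) = 0.94
(((((((((q → p) → p) → q) → p) → q) → p) → q) → p) → p): min(1, 1 − 0.94 + 0.7) = 0.76
((((((((((q → p) → p) → q) → p) → q) → p) → q) → p) → p) → q): min(1, 1 − 0.76 + 0.62) = 0.86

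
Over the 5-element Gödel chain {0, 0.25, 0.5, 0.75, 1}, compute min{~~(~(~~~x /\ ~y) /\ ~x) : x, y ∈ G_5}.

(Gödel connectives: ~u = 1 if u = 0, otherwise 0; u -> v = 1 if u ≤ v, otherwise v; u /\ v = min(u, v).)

The minimum is attained at x = 0, y = 0:
  ~x: Gödel ¬ of 0 = 1 (operand is 0)
  ~~x: Gödel ¬ of 1 = 0 (operand ≠ 0)
  ~~~x: Gödel ¬ of 0 = 1 (operand is 0)
  ~y: Gödel ¬ of 0 = 1 (operand is 0)
  (~~~x /\ ~y) = min(1, 1) = 1
  ~(~~~x /\ ~y): Gödel ¬ of 1 = 0 (operand ≠ 0)
  ~x: Gödel ¬ of 0 = 1 (operand is 0)
  (~(~~~x /\ ~y) /\ ~x) = min(0, 1) = 0
  ~(~(~~~x /\ ~y) /\ ~x): Gödel ¬ of 0 = 1 (operand is 0)
  ~~(~(~~~x /\ ~y) /\ ~x): Gödel ¬ of 1 = 0 (operand ≠ 0)
Checking all 25 assignments confirms none give a value below 0.00.

0.00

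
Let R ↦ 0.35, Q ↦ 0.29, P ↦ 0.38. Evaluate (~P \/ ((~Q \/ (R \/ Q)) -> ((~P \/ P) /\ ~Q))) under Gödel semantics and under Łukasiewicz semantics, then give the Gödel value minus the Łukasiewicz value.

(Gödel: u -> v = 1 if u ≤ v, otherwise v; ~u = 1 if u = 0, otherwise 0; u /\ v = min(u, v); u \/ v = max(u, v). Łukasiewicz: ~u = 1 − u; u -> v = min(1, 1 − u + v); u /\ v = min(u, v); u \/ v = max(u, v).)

Gödel evaluation:
  ~P: Gödel ¬ of 0.38 = 0 (operand ≠ 0)
  ~Q: Gödel ¬ of 0.29 = 0 (operand ≠ 0)
  (R \/ Q) = max(0.35, 0.29) = 0.35
  (~Q \/ (R \/ Q)) = max(0, 0.35) = 0.35
  ~P: Gödel ¬ of 0.38 = 0 (operand ≠ 0)
  (~P \/ P) = max(0, 0.38) = 0.38
  ~Q: Gödel ¬ of 0.29 = 0 (operand ≠ 0)
  ((~P \/ P) /\ ~Q) = min(0.38, 0) = 0
  ((~Q \/ (R \/ Q)) -> ((~P \/ P) /\ ~Q)): 0.35 > 0, so result = 0
  (~P \/ ((~Q \/ (R \/ Q)) -> ((~P \/ P) /\ ~Q))) = max(0, 0) = 0
  Gödel value = 0
Łukasiewicz evaluation:
  ~P: Łukasiewicz ¬ gives 1 − 0.38 = 0.62
  ~Q: Łukasiewicz ¬ gives 1 − 0.29 = 0.71
  (R \/ Q) = max(0.35, 0.29) = 0.35
  (~Q \/ (R \/ Q)) = max(0.71, 0.35) = 0.71
  ~P: Łukasiewicz ¬ gives 1 − 0.38 = 0.62
  (~P \/ P) = max(0.62, 0.38) = 0.62
  ~Q: Łukasiewicz ¬ gives 1 − 0.29 = 0.71
  ((~P \/ P) /\ ~Q) = min(0.62, 0.71) = 0.62
  ((~Q \/ (R \/ Q)) -> ((~P \/ P) /\ ~Q)): min(1, 1 − 0.71 + 0.62) = 0.91
  (~P \/ ((~Q \/ (R \/ Q)) -> ((~P \/ P) /\ ~Q))) = max(0.62, 0.91) = 0.91
  Łukasiewicz value = 0.91
Difference: 0 − 0.91 = -0.91

-0.91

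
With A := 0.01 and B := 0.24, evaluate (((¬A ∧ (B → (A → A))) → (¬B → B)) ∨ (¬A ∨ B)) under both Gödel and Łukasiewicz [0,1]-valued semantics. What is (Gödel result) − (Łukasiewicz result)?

0.01

Gödel evaluation:
  ¬A: Gödel ¬ of 0.01 = 0 (operand ≠ 0)
  (A → A): 0.01 ≤ 0.01, so result = 1
  (B → (A → A)): 0.24 ≤ 1, so result = 1
  (¬A ∧ (B → (A → A))) = min(0, 1) = 0
  ¬B: Gödel ¬ of 0.24 = 0 (operand ≠ 0)
  (¬B → B): 0 ≤ 0.24, so result = 1
  ((¬A ∧ (B → (A → A))) → (¬B → B)): 0 ≤ 1, so result = 1
  ¬A: Gödel ¬ of 0.01 = 0 (operand ≠ 0)
  (¬A ∨ B) = max(0, 0.24) = 0.24
  (((¬A ∧ (B → (A → A))) → (¬B → B)) ∨ (¬A ∨ B)) = max(1, 0.24) = 1
  Gödel value = 1
Łukasiewicz evaluation:
  ¬A: Łukasiewicz ¬ gives 1 − 0.01 = 0.99
  (A → A): min(1, 1 − 0.01 + 0.01) = 1
  (B → (A → A)): min(1, 1 − 0.24 + 1) = 1
  (¬A ∧ (B → (A → A))) = min(0.99, 1) = 0.99
  ¬B: Łukasiewicz ¬ gives 1 − 0.24 = 0.76
  (¬B → B): min(1, 1 − 0.76 + 0.24) = 0.48
  ((¬A ∧ (B → (A → A))) → (¬B → B)): min(1, 1 − 0.99 + 0.48) = 0.49
  ¬A: Łukasiewicz ¬ gives 1 − 0.01 = 0.99
  (¬A ∨ B) = max(0.99, 0.24) = 0.99
  (((¬A ∧ (B → (A → A))) → (¬B → B)) ∨ (¬A ∨ B)) = max(0.49, 0.99) = 0.99
  Łukasiewicz value = 0.99
Difference: 1 − 0.99 = 0.01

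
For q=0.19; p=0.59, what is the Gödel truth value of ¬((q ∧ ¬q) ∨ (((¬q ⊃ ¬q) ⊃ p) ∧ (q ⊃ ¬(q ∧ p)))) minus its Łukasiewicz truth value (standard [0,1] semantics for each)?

Gödel evaluation:
  ¬q: Gödel ¬ of 0.19 = 0 (operand ≠ 0)
  (q ∧ ¬q) = min(0.19, 0) = 0
  ¬q: Gödel ¬ of 0.19 = 0 (operand ≠ 0)
  ¬q: Gödel ¬ of 0.19 = 0 (operand ≠ 0)
  (¬q ⊃ ¬q): 0 ≤ 0, so result = 1
  ((¬q ⊃ ¬q) ⊃ p): 1 > 0.59, so result = 0.59
  (q ∧ p) = min(0.19, 0.59) = 0.19
  ¬(q ∧ p): Gödel ¬ of 0.19 = 0 (operand ≠ 0)
  (q ⊃ ¬(q ∧ p)): 0.19 > 0, so result = 0
  (((¬q ⊃ ¬q) ⊃ p) ∧ (q ⊃ ¬(q ∧ p))) = min(0.59, 0) = 0
  ((q ∧ ¬q) ∨ (((¬q ⊃ ¬q) ⊃ p) ∧ (q ⊃ ¬(q ∧ p)))) = max(0, 0) = 0
  ¬((q ∧ ¬q) ∨ (((¬q ⊃ ¬q) ⊃ p) ∧ (q ⊃ ¬(q ∧ p)))): Gödel ¬ of 0 = 1 (operand is 0)
  Gödel value = 1
Łukasiewicz evaluation:
  ¬q: Łukasiewicz ¬ gives 1 − 0.19 = 0.81
  (q ∧ ¬q) = min(0.19, 0.81) = 0.19
  ¬q: Łukasiewicz ¬ gives 1 − 0.19 = 0.81
  ¬q: Łukasiewicz ¬ gives 1 − 0.19 = 0.81
  (¬q ⊃ ¬q): min(1, 1 − 0.81 + 0.81) = 1
  ((¬q ⊃ ¬q) ⊃ p): min(1, 1 − 1 + 0.59) = 0.59
  (q ∧ p) = min(0.19, 0.59) = 0.19
  ¬(q ∧ p): Łukasiewicz ¬ gives 1 − 0.19 = 0.81
  (q ⊃ ¬(q ∧ p)): min(1, 1 − 0.19 + 0.81) = 1
  (((¬q ⊃ ¬q) ⊃ p) ∧ (q ⊃ ¬(q ∧ p))) = min(0.59, 1) = 0.59
  ((q ∧ ¬q) ∨ (((¬q ⊃ ¬q) ⊃ p) ∧ (q ⊃ ¬(q ∧ p)))) = max(0.19, 0.59) = 0.59
  ¬((q ∧ ¬q) ∨ (((¬q ⊃ ¬q) ⊃ p) ∧ (q ⊃ ¬(q ∧ p)))): Łukasiewicz ¬ gives 1 − 0.59 = 0.41
  Łukasiewicz value = 0.41
Difference: 1 − 0.41 = 0.59

0.59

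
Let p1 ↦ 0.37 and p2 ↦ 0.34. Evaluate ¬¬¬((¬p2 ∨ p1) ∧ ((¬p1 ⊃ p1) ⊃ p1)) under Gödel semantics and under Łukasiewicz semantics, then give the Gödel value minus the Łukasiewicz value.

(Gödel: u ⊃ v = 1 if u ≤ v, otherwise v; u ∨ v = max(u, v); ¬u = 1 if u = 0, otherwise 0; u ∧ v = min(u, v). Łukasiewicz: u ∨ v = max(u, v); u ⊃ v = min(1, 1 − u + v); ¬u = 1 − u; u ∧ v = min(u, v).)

-0.37

Gödel evaluation:
  ¬p2: Gödel ¬ of 0.34 = 0 (operand ≠ 0)
  (¬p2 ∨ p1) = max(0, 0.37) = 0.37
  ¬p1: Gödel ¬ of 0.37 = 0 (operand ≠ 0)
  (¬p1 ⊃ p1): 0 ≤ 0.37, so result = 1
  ((¬p1 ⊃ p1) ⊃ p1): 1 > 0.37, so result = 0.37
  ((¬p2 ∨ p1) ∧ ((¬p1 ⊃ p1) ⊃ p1)) = min(0.37, 0.37) = 0.37
  ¬((¬p2 ∨ p1) ∧ ((¬p1 ⊃ p1) ⊃ p1)): Gödel ¬ of 0.37 = 0 (operand ≠ 0)
  ¬¬((¬p2 ∨ p1) ∧ ((¬p1 ⊃ p1) ⊃ p1)): Gödel ¬ of 0 = 1 (operand is 0)
  ¬¬¬((¬p2 ∨ p1) ∧ ((¬p1 ⊃ p1) ⊃ p1)): Gödel ¬ of 1 = 0 (operand ≠ 0)
  Gödel value = 0
Łukasiewicz evaluation:
  ¬p2: Łukasiewicz ¬ gives 1 − 0.34 = 0.66
  (¬p2 ∨ p1) = max(0.66, 0.37) = 0.66
  ¬p1: Łukasiewicz ¬ gives 1 − 0.37 = 0.63
  (¬p1 ⊃ p1): min(1, 1 − 0.63 + 0.37) = 0.74
  ((¬p1 ⊃ p1) ⊃ p1): min(1, 1 − 0.74 + 0.37) = 0.63
  ((¬p2 ∨ p1) ∧ ((¬p1 ⊃ p1) ⊃ p1)) = min(0.66, 0.63) = 0.63
  ¬((¬p2 ∨ p1) ∧ ((¬p1 ⊃ p1) ⊃ p1)): Łukasiewicz ¬ gives 1 − 0.63 = 0.37
  ¬¬((¬p2 ∨ p1) ∧ ((¬p1 ⊃ p1) ⊃ p1)): Łukasiewicz ¬ gives 1 − 0.37 = 0.63
  ¬¬¬((¬p2 ∨ p1) ∧ ((¬p1 ⊃ p1) ⊃ p1)): Łukasiewicz ¬ gives 1 − 0.63 = 0.37
  Łukasiewicz value = 0.37
Difference: 0 − 0.37 = -0.37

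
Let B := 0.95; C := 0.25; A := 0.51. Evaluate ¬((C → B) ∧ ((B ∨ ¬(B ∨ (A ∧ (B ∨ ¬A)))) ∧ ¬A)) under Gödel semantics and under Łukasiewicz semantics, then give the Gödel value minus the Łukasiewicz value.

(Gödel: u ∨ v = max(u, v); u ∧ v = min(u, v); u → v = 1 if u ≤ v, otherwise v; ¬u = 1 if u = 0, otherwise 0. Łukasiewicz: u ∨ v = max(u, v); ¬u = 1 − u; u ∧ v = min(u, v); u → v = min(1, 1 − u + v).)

0.49

Gödel evaluation:
  (C → B): 0.25 ≤ 0.95, so result = 1
  ¬A: Gödel ¬ of 0.51 = 0 (operand ≠ 0)
  (B ∨ ¬A) = max(0.95, 0) = 0.95
  (A ∧ (B ∨ ¬A)) = min(0.51, 0.95) = 0.51
  (B ∨ (A ∧ (B ∨ ¬A))) = max(0.95, 0.51) = 0.95
  ¬(B ∨ (A ∧ (B ∨ ¬A))): Gödel ¬ of 0.95 = 0 (operand ≠ 0)
  (B ∨ ¬(B ∨ (A ∧ (B ∨ ¬A)))) = max(0.95, 0) = 0.95
  ¬A: Gödel ¬ of 0.51 = 0 (operand ≠ 0)
  ((B ∨ ¬(B ∨ (A ∧ (B ∨ ¬A)))) ∧ ¬A) = min(0.95, 0) = 0
  ((C → B) ∧ ((B ∨ ¬(B ∨ (A ∧ (B ∨ ¬A)))) ∧ ¬A)) = min(1, 0) = 0
  ¬((C → B) ∧ ((B ∨ ¬(B ∨ (A ∧ (B ∨ ¬A)))) ∧ ¬A)): Gödel ¬ of 0 = 1 (operand is 0)
  Gödel value = 1
Łukasiewicz evaluation:
  (C → B): min(1, 1 − 0.25 + 0.95) = 1
  ¬A: Łukasiewicz ¬ gives 1 − 0.51 = 0.49
  (B ∨ ¬A) = max(0.95, 0.49) = 0.95
  (A ∧ (B ∨ ¬A)) = min(0.51, 0.95) = 0.51
  (B ∨ (A ∧ (B ∨ ¬A))) = max(0.95, 0.51) = 0.95
  ¬(B ∨ (A ∧ (B ∨ ¬A))): Łukasiewicz ¬ gives 1 − 0.95 = 0.05
  (B ∨ ¬(B ∨ (A ∧ (B ∨ ¬A)))) = max(0.95, 0.05) = 0.95
  ¬A: Łukasiewicz ¬ gives 1 − 0.51 = 0.49
  ((B ∨ ¬(B ∨ (A ∧ (B ∨ ¬A)))) ∧ ¬A) = min(0.95, 0.49) = 0.49
  ((C → B) ∧ ((B ∨ ¬(B ∨ (A ∧ (B ∨ ¬A)))) ∧ ¬A)) = min(1, 0.49) = 0.49
  ¬((C → B) ∧ ((B ∨ ¬(B ∨ (A ∧ (B ∨ ¬A)))) ∧ ¬A)): Łukasiewicz ¬ gives 1 − 0.49 = 0.51
  Łukasiewicz value = 0.51
Difference: 1 − 0.51 = 0.49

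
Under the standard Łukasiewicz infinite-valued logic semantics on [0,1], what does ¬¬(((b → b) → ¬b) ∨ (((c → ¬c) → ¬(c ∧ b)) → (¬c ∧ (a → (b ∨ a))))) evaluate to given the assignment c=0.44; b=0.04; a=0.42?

0.96

(b → b): min(1, 1 − 0.04 + 0.04) = 1
¬b: Łukasiewicz ¬ gives 1 − 0.04 = 0.96
((b → b) → ¬b): min(1, 1 − 1 + 0.96) = 0.96
¬c: Łukasiewicz ¬ gives 1 − 0.44 = 0.56
(c → ¬c): min(1, 1 − 0.44 + 0.56) = 1
(c ∧ b) = min(0.44, 0.04) = 0.04
¬(c ∧ b): Łukasiewicz ¬ gives 1 − 0.04 = 0.96
((c → ¬c) → ¬(c ∧ b)): min(1, 1 − 1 + 0.96) = 0.96
¬c: Łukasiewicz ¬ gives 1 − 0.44 = 0.56
(b ∨ a) = max(0.04, 0.42) = 0.42
(a → (b ∨ a)): min(1, 1 − 0.42 + 0.42) = 1
(¬c ∧ (a → (b ∨ a))) = min(0.56, 1) = 0.56
(((c → ¬c) → ¬(c ∧ b)) → (¬c ∧ (a → (b ∨ a)))): min(1, 1 − 0.96 + 0.56) = 0.6
(((b → b) → ¬b) ∨ (((c → ¬c) → ¬(c ∧ b)) → (¬c ∧ (a → (b ∨ a))))) = max(0.96, 0.6) = 0.96
¬(((b → b) → ¬b) ∨ (((c → ¬c) → ¬(c ∧ b)) → (¬c ∧ (a → (b ∨ a))))): Łukasiewicz ¬ gives 1 − 0.96 = 0.04
¬¬(((b → b) → ¬b) ∨ (((c → ¬c) → ¬(c ∧ b)) → (¬c ∧ (a → (b ∨ a))))): Łukasiewicz ¬ gives 1 − 0.04 = 0.96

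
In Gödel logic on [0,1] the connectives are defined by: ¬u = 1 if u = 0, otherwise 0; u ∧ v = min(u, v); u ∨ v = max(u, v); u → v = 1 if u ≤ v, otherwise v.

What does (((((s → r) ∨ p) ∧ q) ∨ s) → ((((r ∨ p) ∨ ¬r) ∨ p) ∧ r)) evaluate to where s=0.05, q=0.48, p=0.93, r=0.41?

(s → r): 0.05 ≤ 0.41, so result = 1
((s → r) ∨ p) = max(1, 0.93) = 1
(((s → r) ∨ p) ∧ q) = min(1, 0.48) = 0.48
((((s → r) ∨ p) ∧ q) ∨ s) = max(0.48, 0.05) = 0.48
(r ∨ p) = max(0.41, 0.93) = 0.93
¬r: Gödel ¬ of 0.41 = 0 (operand ≠ 0)
((r ∨ p) ∨ ¬r) = max(0.93, 0) = 0.93
(((r ∨ p) ∨ ¬r) ∨ p) = max(0.93, 0.93) = 0.93
((((r ∨ p) ∨ ¬r) ∨ p) ∧ r) = min(0.93, 0.41) = 0.41
(((((s → r) ∨ p) ∧ q) ∨ s) → ((((r ∨ p) ∨ ¬r) ∨ p) ∧ r)): 0.48 > 0.41, so result = 0.41

0.41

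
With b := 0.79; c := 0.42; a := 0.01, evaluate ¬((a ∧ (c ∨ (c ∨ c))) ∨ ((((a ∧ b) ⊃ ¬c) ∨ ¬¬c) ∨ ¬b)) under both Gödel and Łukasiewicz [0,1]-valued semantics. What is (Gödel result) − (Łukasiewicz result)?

Gödel evaluation:
  (c ∨ c) = max(0.42, 0.42) = 0.42
  (c ∨ (c ∨ c)) = max(0.42, 0.42) = 0.42
  (a ∧ (c ∨ (c ∨ c))) = min(0.01, 0.42) = 0.01
  (a ∧ b) = min(0.01, 0.79) = 0.01
  ¬c: Gödel ¬ of 0.42 = 0 (operand ≠ 0)
  ((a ∧ b) ⊃ ¬c): 0.01 > 0, so result = 0
  ¬c: Gödel ¬ of 0.42 = 0 (operand ≠ 0)
  ¬¬c: Gödel ¬ of 0 = 1 (operand is 0)
  (((a ∧ b) ⊃ ¬c) ∨ ¬¬c) = max(0, 1) = 1
  ¬b: Gödel ¬ of 0.79 = 0 (operand ≠ 0)
  ((((a ∧ b) ⊃ ¬c) ∨ ¬¬c) ∨ ¬b) = max(1, 0) = 1
  ((a ∧ (c ∨ (c ∨ c))) ∨ ((((a ∧ b) ⊃ ¬c) ∨ ¬¬c) ∨ ¬b)) = max(0.01, 1) = 1
  ¬((a ∧ (c ∨ (c ∨ c))) ∨ ((((a ∧ b) ⊃ ¬c) ∨ ¬¬c) ∨ ¬b)): Gödel ¬ of 1 = 0 (operand ≠ 0)
  Gödel value = 0
Łukasiewicz evaluation:
  (c ∨ c) = max(0.42, 0.42) = 0.42
  (c ∨ (c ∨ c)) = max(0.42, 0.42) = 0.42
  (a ∧ (c ∨ (c ∨ c))) = min(0.01, 0.42) = 0.01
  (a ∧ b) = min(0.01, 0.79) = 0.01
  ¬c: Łukasiewicz ¬ gives 1 − 0.42 = 0.58
  ((a ∧ b) ⊃ ¬c): min(1, 1 − 0.01 + 0.58) = 1
  ¬c: Łukasiewicz ¬ gives 1 − 0.42 = 0.58
  ¬¬c: Łukasiewicz ¬ gives 1 − 0.58 = 0.42
  (((a ∧ b) ⊃ ¬c) ∨ ¬¬c) = max(1, 0.42) = 1
  ¬b: Łukasiewicz ¬ gives 1 − 0.79 = 0.21
  ((((a ∧ b) ⊃ ¬c) ∨ ¬¬c) ∨ ¬b) = max(1, 0.21) = 1
  ((a ∧ (c ∨ (c ∨ c))) ∨ ((((a ∧ b) ⊃ ¬c) ∨ ¬¬c) ∨ ¬b)) = max(0.01, 1) = 1
  ¬((a ∧ (c ∨ (c ∨ c))) ∨ ((((a ∧ b) ⊃ ¬c) ∨ ¬¬c) ∨ ¬b)): Łukasiewicz ¬ gives 1 − 1 = 0
  Łukasiewicz value = 0
Difference: 0 − 0 = 0.00

0.00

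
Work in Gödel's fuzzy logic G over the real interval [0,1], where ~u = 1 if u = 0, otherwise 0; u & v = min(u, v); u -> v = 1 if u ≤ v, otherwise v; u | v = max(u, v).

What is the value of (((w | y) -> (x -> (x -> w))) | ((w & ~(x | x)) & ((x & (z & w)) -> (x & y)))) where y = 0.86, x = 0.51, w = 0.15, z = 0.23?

(w | y) = max(0.15, 0.86) = 0.86
(x -> w): 0.51 > 0.15, so result = 0.15
(x -> (x -> w)): 0.51 > 0.15, so result = 0.15
((w | y) -> (x -> (x -> w))): 0.86 > 0.15, so result = 0.15
(x | x) = max(0.51, 0.51) = 0.51
~(x | x): Gödel ¬ of 0.51 = 0 (operand ≠ 0)
(w & ~(x | x)) = min(0.15, 0) = 0
(z & w) = min(0.23, 0.15) = 0.15
(x & (z & w)) = min(0.51, 0.15) = 0.15
(x & y) = min(0.51, 0.86) = 0.51
((x & (z & w)) -> (x & y)): 0.15 ≤ 0.51, so result = 1
((w & ~(x | x)) & ((x & (z & w)) -> (x & y))) = min(0, 1) = 0
(((w | y) -> (x -> (x -> w))) | ((w & ~(x | x)) & ((x & (z & w)) -> (x & y)))) = max(0.15, 0) = 0.15

0.15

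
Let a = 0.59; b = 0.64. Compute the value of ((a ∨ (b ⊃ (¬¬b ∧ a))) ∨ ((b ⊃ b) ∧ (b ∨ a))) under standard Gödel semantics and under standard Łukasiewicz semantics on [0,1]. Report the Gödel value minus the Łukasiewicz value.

Gödel evaluation:
  ¬b: Gödel ¬ of 0.64 = 0 (operand ≠ 0)
  ¬¬b: Gödel ¬ of 0 = 1 (operand is 0)
  (¬¬b ∧ a) = min(1, 0.59) = 0.59
  (b ⊃ (¬¬b ∧ a)): 0.64 > 0.59, so result = 0.59
  (a ∨ (b ⊃ (¬¬b ∧ a))) = max(0.59, 0.59) = 0.59
  (b ⊃ b): 0.64 ≤ 0.64, so result = 1
  (b ∨ a) = max(0.64, 0.59) = 0.64
  ((b ⊃ b) ∧ (b ∨ a)) = min(1, 0.64) = 0.64
  ((a ∨ (b ⊃ (¬¬b ∧ a))) ∨ ((b ⊃ b) ∧ (b ∨ a))) = max(0.59, 0.64) = 0.64
  Gödel value = 0.64
Łukasiewicz evaluation:
  ¬b: Łukasiewicz ¬ gives 1 − 0.64 = 0.36
  ¬¬b: Łukasiewicz ¬ gives 1 − 0.36 = 0.64
  (¬¬b ∧ a) = min(0.64, 0.59) = 0.59
  (b ⊃ (¬¬b ∧ a)): min(1, 1 − 0.64 + 0.59) = 0.95
  (a ∨ (b ⊃ (¬¬b ∧ a))) = max(0.59, 0.95) = 0.95
  (b ⊃ b): min(1, 1 − 0.64 + 0.64) = 1
  (b ∨ a) = max(0.64, 0.59) = 0.64
  ((b ⊃ b) ∧ (b ∨ a)) = min(1, 0.64) = 0.64
  ((a ∨ (b ⊃ (¬¬b ∧ a))) ∨ ((b ⊃ b) ∧ (b ∨ a))) = max(0.95, 0.64) = 0.95
  Łukasiewicz value = 0.95
Difference: 0.64 − 0.95 = -0.31

-0.31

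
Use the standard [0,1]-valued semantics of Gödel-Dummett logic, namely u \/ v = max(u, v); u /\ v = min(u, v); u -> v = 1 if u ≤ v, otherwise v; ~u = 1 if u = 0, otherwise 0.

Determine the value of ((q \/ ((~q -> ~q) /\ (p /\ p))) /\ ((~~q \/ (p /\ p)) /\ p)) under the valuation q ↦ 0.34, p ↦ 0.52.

0.52

~q: Gödel ¬ of 0.34 = 0 (operand ≠ 0)
~q: Gödel ¬ of 0.34 = 0 (operand ≠ 0)
(~q -> ~q): 0 ≤ 0, so result = 1
(p /\ p) = min(0.52, 0.52) = 0.52
((~q -> ~q) /\ (p /\ p)) = min(1, 0.52) = 0.52
(q \/ ((~q -> ~q) /\ (p /\ p))) = max(0.34, 0.52) = 0.52
~q: Gödel ¬ of 0.34 = 0 (operand ≠ 0)
~~q: Gödel ¬ of 0 = 1 (operand is 0)
(p /\ p) = min(0.52, 0.52) = 0.52
(~~q \/ (p /\ p)) = max(1, 0.52) = 1
((~~q \/ (p /\ p)) /\ p) = min(1, 0.52) = 0.52
((q \/ ((~q -> ~q) /\ (p /\ p))) /\ ((~~q \/ (p /\ p)) /\ p)) = min(0.52, 0.52) = 0.52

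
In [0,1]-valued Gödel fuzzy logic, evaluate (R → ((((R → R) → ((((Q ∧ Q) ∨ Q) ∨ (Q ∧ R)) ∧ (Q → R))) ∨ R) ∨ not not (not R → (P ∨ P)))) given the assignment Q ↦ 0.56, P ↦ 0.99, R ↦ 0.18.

(R → R): 0.18 ≤ 0.18, so result = 1
(Q ∧ Q) = min(0.56, 0.56) = 0.56
((Q ∧ Q) ∨ Q) = max(0.56, 0.56) = 0.56
(Q ∧ R) = min(0.56, 0.18) = 0.18
(((Q ∧ Q) ∨ Q) ∨ (Q ∧ R)) = max(0.56, 0.18) = 0.56
(Q → R): 0.56 > 0.18, so result = 0.18
((((Q ∧ Q) ∨ Q) ∨ (Q ∧ R)) ∧ (Q → R)) = min(0.56, 0.18) = 0.18
((R → R) → ((((Q ∧ Q) ∨ Q) ∨ (Q ∧ R)) ∧ (Q → R))): 1 > 0.18, so result = 0.18
(((R → R) → ((((Q ∧ Q) ∨ Q) ∨ (Q ∧ R)) ∧ (Q → R))) ∨ R) = max(0.18, 0.18) = 0.18
not R: Gödel ¬ of 0.18 = 0 (operand ≠ 0)
(P ∨ P) = max(0.99, 0.99) = 0.99
(not R → (P ∨ P)): 0 ≤ 0.99, so result = 1
not (not R → (P ∨ P)): Gödel ¬ of 1 = 0 (operand ≠ 0)
not not (not R → (P ∨ P)): Gödel ¬ of 0 = 1 (operand is 0)
((((R → R) → ((((Q ∧ Q) ∨ Q) ∨ (Q ∧ R)) ∧ (Q → R))) ∨ R) ∨ not not (not R → (P ∨ P))) = max(0.18, 1) = 1
(R → ((((R → R) → ((((Q ∧ Q) ∨ Q) ∨ (Q ∧ R)) ∧ (Q → R))) ∨ R) ∨ not not (not R → (P ∨ P)))): 0.18 ≤ 1, so result = 1

1.00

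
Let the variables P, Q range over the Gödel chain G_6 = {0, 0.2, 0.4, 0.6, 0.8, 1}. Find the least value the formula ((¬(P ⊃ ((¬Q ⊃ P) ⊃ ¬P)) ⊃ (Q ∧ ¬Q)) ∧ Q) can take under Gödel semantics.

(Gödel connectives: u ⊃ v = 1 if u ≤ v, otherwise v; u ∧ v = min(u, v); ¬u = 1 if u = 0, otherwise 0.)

The minimum is attained at P = 0, Q = 0:
  ¬Q: Gödel ¬ of 0 = 1 (operand is 0)
  (¬Q ⊃ P): 1 > 0, so result = 0
  ¬P: Gödel ¬ of 0 = 1 (operand is 0)
  ((¬Q ⊃ P) ⊃ ¬P): 0 ≤ 1, so result = 1
  (P ⊃ ((¬Q ⊃ P) ⊃ ¬P)): 0 ≤ 1, so result = 1
  ¬(P ⊃ ((¬Q ⊃ P) ⊃ ¬P)): Gödel ¬ of 1 = 0 (operand ≠ 0)
  ¬Q: Gödel ¬ of 0 = 1 (operand is 0)
  (Q ∧ ¬Q) = min(0, 1) = 0
  (¬(P ⊃ ((¬Q ⊃ P) ⊃ ¬P)) ⊃ (Q ∧ ¬Q)): 0 ≤ 0, so result = 1
  ((¬(P ⊃ ((¬Q ⊃ P) ⊃ ¬P)) ⊃ (Q ∧ ¬Q)) ∧ Q) = min(1, 0) = 0
Checking all 36 assignments confirms none give a value below 0.00.

0.00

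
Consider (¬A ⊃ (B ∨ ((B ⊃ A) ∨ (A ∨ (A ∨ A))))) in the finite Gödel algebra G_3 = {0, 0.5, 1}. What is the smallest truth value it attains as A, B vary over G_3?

The minimum is attained at A = 0, B = 0.5:
  ¬A: Gödel ¬ of 0 = 1 (operand is 0)
  (B ⊃ A): 0.5 > 0, so result = 0
  (A ∨ A) = max(0, 0) = 0
  (A ∨ (A ∨ A)) = max(0, 0) = 0
  ((B ⊃ A) ∨ (A ∨ (A ∨ A))) = max(0, 0) = 0
  (B ∨ ((B ⊃ A) ∨ (A ∨ (A ∨ A)))) = max(0.5, 0) = 0.5
  (¬A ⊃ (B ∨ ((B ⊃ A) ∨ (A ∨ (A ∨ A))))): 1 > 0.5, so result = 0.5
Checking all 9 assignments confirms none give a value below 0.50.

0.50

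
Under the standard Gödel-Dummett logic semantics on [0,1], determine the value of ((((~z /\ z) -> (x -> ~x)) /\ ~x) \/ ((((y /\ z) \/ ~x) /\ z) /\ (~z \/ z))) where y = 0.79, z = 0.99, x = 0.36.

~z: Gödel ¬ of 0.99 = 0 (operand ≠ 0)
(~z /\ z) = min(0, 0.99) = 0
~x: Gödel ¬ of 0.36 = 0 (operand ≠ 0)
(x -> ~x): 0.36 > 0, so result = 0
((~z /\ z) -> (x -> ~x)): 0 ≤ 0, so result = 1
~x: Gödel ¬ of 0.36 = 0 (operand ≠ 0)
(((~z /\ z) -> (x -> ~x)) /\ ~x) = min(1, 0) = 0
(y /\ z) = min(0.79, 0.99) = 0.79
~x: Gödel ¬ of 0.36 = 0 (operand ≠ 0)
((y /\ z) \/ ~x) = max(0.79, 0) = 0.79
(((y /\ z) \/ ~x) /\ z) = min(0.79, 0.99) = 0.79
~z: Gödel ¬ of 0.99 = 0 (operand ≠ 0)
(~z \/ z) = max(0, 0.99) = 0.99
((((y /\ z) \/ ~x) /\ z) /\ (~z \/ z)) = min(0.79, 0.99) = 0.79
((((~z /\ z) -> (x -> ~x)) /\ ~x) \/ ((((y /\ z) \/ ~x) /\ z) /\ (~z \/ z))) = max(0, 0.79) = 0.79

0.79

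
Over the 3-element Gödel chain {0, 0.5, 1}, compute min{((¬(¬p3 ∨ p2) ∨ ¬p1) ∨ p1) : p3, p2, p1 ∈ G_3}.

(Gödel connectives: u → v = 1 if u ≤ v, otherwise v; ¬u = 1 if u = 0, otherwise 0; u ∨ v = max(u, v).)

0.50

The minimum is attained at p3 = 0, p2 = 0, p1 = 0.5:
  ¬p3: Gödel ¬ of 0 = 1 (operand is 0)
  (¬p3 ∨ p2) = max(1, 0) = 1
  ¬(¬p3 ∨ p2): Gödel ¬ of 1 = 0 (operand ≠ 0)
  ¬p1: Gödel ¬ of 0.5 = 0 (operand ≠ 0)
  (¬(¬p3 ∨ p2) ∨ ¬p1) = max(0, 0) = 0
  ((¬(¬p3 ∨ p2) ∨ ¬p1) ∨ p1) = max(0, 0.5) = 0.5
Checking all 27 assignments confirms none give a value below 0.50.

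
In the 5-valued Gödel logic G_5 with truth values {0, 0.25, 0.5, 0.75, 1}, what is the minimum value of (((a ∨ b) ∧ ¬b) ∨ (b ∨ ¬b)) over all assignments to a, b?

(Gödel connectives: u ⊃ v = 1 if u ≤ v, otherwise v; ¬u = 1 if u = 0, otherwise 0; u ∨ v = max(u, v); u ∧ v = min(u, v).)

0.25

The minimum is attained at a = 0, b = 0.25:
  (a ∨ b) = max(0, 0.25) = 0.25
  ¬b: Gödel ¬ of 0.25 = 0 (operand ≠ 0)
  ((a ∨ b) ∧ ¬b) = min(0.25, 0) = 0
  ¬b: Gödel ¬ of 0.25 = 0 (operand ≠ 0)
  (b ∨ ¬b) = max(0.25, 0) = 0.25
  (((a ∨ b) ∧ ¬b) ∨ (b ∨ ¬b)) = max(0, 0.25) = 0.25
Checking all 25 assignments confirms none give a value below 0.25.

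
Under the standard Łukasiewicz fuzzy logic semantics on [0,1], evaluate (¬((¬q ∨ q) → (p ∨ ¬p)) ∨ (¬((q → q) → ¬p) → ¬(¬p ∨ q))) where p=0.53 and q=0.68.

0.79

¬q: Łukasiewicz ¬ gives 1 − 0.68 = 0.32
(¬q ∨ q) = max(0.32, 0.68) = 0.68
¬p: Łukasiewicz ¬ gives 1 − 0.53 = 0.47
(p ∨ ¬p) = max(0.53, 0.47) = 0.53
((¬q ∨ q) → (p ∨ ¬p)): min(1, 1 − 0.68 + 0.53) = 0.85
¬((¬q ∨ q) → (p ∨ ¬p)): Łukasiewicz ¬ gives 1 − 0.85 = 0.15
(q → q): min(1, 1 − 0.68 + 0.68) = 1
¬p: Łukasiewicz ¬ gives 1 − 0.53 = 0.47
((q → q) → ¬p): min(1, 1 − 1 + 0.47) = 0.47
¬((q → q) → ¬p): Łukasiewicz ¬ gives 1 − 0.47 = 0.53
¬p: Łukasiewicz ¬ gives 1 − 0.53 = 0.47
(¬p ∨ q) = max(0.47, 0.68) = 0.68
¬(¬p ∨ q): Łukasiewicz ¬ gives 1 − 0.68 = 0.32
(¬((q → q) → ¬p) → ¬(¬p ∨ q)): min(1, 1 − 0.53 + 0.32) = 0.79
(¬((¬q ∨ q) → (p ∨ ¬p)) ∨ (¬((q → q) → ¬p) → ¬(¬p ∨ q))) = max(0.15, 0.79) = 0.79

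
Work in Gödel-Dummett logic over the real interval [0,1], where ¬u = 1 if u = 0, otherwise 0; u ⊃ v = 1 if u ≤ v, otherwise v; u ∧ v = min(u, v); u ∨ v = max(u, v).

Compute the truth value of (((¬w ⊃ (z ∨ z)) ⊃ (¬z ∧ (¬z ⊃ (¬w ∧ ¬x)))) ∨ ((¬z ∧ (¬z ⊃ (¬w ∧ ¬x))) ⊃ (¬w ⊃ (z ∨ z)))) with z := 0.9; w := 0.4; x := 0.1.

1.00

¬w: Gödel ¬ of 0.4 = 0 (operand ≠ 0)
(z ∨ z) = max(0.9, 0.9) = 0.9
(¬w ⊃ (z ∨ z)): 0 ≤ 0.9, so result = 1
¬z: Gödel ¬ of 0.9 = 0 (operand ≠ 0)
¬z: Gödel ¬ of 0.9 = 0 (operand ≠ 0)
¬w: Gödel ¬ of 0.4 = 0 (operand ≠ 0)
¬x: Gödel ¬ of 0.1 = 0 (operand ≠ 0)
(¬w ∧ ¬x) = min(0, 0) = 0
(¬z ⊃ (¬w ∧ ¬x)): 0 ≤ 0, so result = 1
(¬z ∧ (¬z ⊃ (¬w ∧ ¬x))) = min(0, 1) = 0
((¬w ⊃ (z ∨ z)) ⊃ (¬z ∧ (¬z ⊃ (¬w ∧ ¬x)))): 1 > 0, so result = 0
¬z: Gödel ¬ of 0.9 = 0 (operand ≠ 0)
¬z: Gödel ¬ of 0.9 = 0 (operand ≠ 0)
¬w: Gödel ¬ of 0.4 = 0 (operand ≠ 0)
¬x: Gödel ¬ of 0.1 = 0 (operand ≠ 0)
(¬w ∧ ¬x) = min(0, 0) = 0
(¬z ⊃ (¬w ∧ ¬x)): 0 ≤ 0, so result = 1
(¬z ∧ (¬z ⊃ (¬w ∧ ¬x))) = min(0, 1) = 0
¬w: Gödel ¬ of 0.4 = 0 (operand ≠ 0)
(z ∨ z) = max(0.9, 0.9) = 0.9
(¬w ⊃ (z ∨ z)): 0 ≤ 0.9, so result = 1
((¬z ∧ (¬z ⊃ (¬w ∧ ¬x))) ⊃ (¬w ⊃ (z ∨ z))): 0 ≤ 1, so result = 1
(((¬w ⊃ (z ∨ z)) ⊃ (¬z ∧ (¬z ⊃ (¬w ∧ ¬x)))) ∨ ((¬z ∧ (¬z ⊃ (¬w ∧ ¬x))) ⊃ (¬w ⊃ (z ∨ z)))) = max(0, 1) = 1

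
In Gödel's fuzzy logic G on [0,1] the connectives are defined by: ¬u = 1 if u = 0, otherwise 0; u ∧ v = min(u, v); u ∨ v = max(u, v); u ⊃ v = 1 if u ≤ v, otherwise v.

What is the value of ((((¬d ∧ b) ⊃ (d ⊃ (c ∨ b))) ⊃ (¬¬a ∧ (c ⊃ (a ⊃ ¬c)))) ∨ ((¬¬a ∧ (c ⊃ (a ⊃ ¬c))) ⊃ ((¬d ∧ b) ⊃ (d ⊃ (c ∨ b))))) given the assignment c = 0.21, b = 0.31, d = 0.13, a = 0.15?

1.00

¬d: Gödel ¬ of 0.13 = 0 (operand ≠ 0)
(¬d ∧ b) = min(0, 0.31) = 0
(c ∨ b) = max(0.21, 0.31) = 0.31
(d ⊃ (c ∨ b)): 0.13 ≤ 0.31, so result = 1
((¬d ∧ b) ⊃ (d ⊃ (c ∨ b))): 0 ≤ 1, so result = 1
¬a: Gödel ¬ of 0.15 = 0 (operand ≠ 0)
¬¬a: Gödel ¬ of 0 = 1 (operand is 0)
¬c: Gödel ¬ of 0.21 = 0 (operand ≠ 0)
(a ⊃ ¬c): 0.15 > 0, so result = 0
(c ⊃ (a ⊃ ¬c)): 0.21 > 0, so result = 0
(¬¬a ∧ (c ⊃ (a ⊃ ¬c))) = min(1, 0) = 0
(((¬d ∧ b) ⊃ (d ⊃ (c ∨ b))) ⊃ (¬¬a ∧ (c ⊃ (a ⊃ ¬c)))): 1 > 0, so result = 0
¬a: Gödel ¬ of 0.15 = 0 (operand ≠ 0)
¬¬a: Gödel ¬ of 0 = 1 (operand is 0)
¬c: Gödel ¬ of 0.21 = 0 (operand ≠ 0)
(a ⊃ ¬c): 0.15 > 0, so result = 0
(c ⊃ (a ⊃ ¬c)): 0.21 > 0, so result = 0
(¬¬a ∧ (c ⊃ (a ⊃ ¬c))) = min(1, 0) = 0
¬d: Gödel ¬ of 0.13 = 0 (operand ≠ 0)
(¬d ∧ b) = min(0, 0.31) = 0
(c ∨ b) = max(0.21, 0.31) = 0.31
(d ⊃ (c ∨ b)): 0.13 ≤ 0.31, so result = 1
((¬d ∧ b) ⊃ (d ⊃ (c ∨ b))): 0 ≤ 1, so result = 1
((¬¬a ∧ (c ⊃ (a ⊃ ¬c))) ⊃ ((¬d ∧ b) ⊃ (d ⊃ (c ∨ b)))): 0 ≤ 1, so result = 1
((((¬d ∧ b) ⊃ (d ⊃ (c ∨ b))) ⊃ (¬¬a ∧ (c ⊃ (a ⊃ ¬c)))) ∨ ((¬¬a ∧ (c ⊃ (a ⊃ ¬c))) ⊃ ((¬d ∧ b) ⊃ (d ⊃ (c ∨ b))))) = max(0, 1) = 1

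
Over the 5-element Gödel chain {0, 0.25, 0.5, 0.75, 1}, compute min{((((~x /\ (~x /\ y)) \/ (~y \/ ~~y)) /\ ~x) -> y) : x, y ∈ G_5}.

The minimum is attained at x = 0, y = 0:
  ~x: Gödel ¬ of 0 = 1 (operand is 0)
  ~x: Gödel ¬ of 0 = 1 (operand is 0)
  (~x /\ y) = min(1, 0) = 0
  (~x /\ (~x /\ y)) = min(1, 0) = 0
  ~y: Gödel ¬ of 0 = 1 (operand is 0)
  ~y: Gödel ¬ of 0 = 1 (operand is 0)
  ~~y: Gödel ¬ of 1 = 0 (operand ≠ 0)
  (~y \/ ~~y) = max(1, 0) = 1
  ((~x /\ (~x /\ y)) \/ (~y \/ ~~y)) = max(0, 1) = 1
  ~x: Gödel ¬ of 0 = 1 (operand is 0)
  (((~x /\ (~x /\ y)) \/ (~y \/ ~~y)) /\ ~x) = min(1, 1) = 1
  ((((~x /\ (~x /\ y)) \/ (~y \/ ~~y)) /\ ~x) -> y): 1 > 0, so result = 0
Checking all 25 assignments confirms none give a value below 0.00.

0.00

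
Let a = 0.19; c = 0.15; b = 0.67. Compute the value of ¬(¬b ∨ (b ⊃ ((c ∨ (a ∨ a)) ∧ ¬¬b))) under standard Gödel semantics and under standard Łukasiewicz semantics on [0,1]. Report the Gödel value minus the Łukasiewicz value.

-0.48

Gödel evaluation:
  ¬b: Gödel ¬ of 0.67 = 0 (operand ≠ 0)
  (a ∨ a) = max(0.19, 0.19) = 0.19
  (c ∨ (a ∨ a)) = max(0.15, 0.19) = 0.19
  ¬b: Gödel ¬ of 0.67 = 0 (operand ≠ 0)
  ¬¬b: Gödel ¬ of 0 = 1 (operand is 0)
  ((c ∨ (a ∨ a)) ∧ ¬¬b) = min(0.19, 1) = 0.19
  (b ⊃ ((c ∨ (a ∨ a)) ∧ ¬¬b)): 0.67 > 0.19, so result = 0.19
  (¬b ∨ (b ⊃ ((c ∨ (a ∨ a)) ∧ ¬¬b))) = max(0, 0.19) = 0.19
  ¬(¬b ∨ (b ⊃ ((c ∨ (a ∨ a)) ∧ ¬¬b))): Gödel ¬ of 0.19 = 0 (operand ≠ 0)
  Gödel value = 0
Łukasiewicz evaluation:
  ¬b: Łukasiewicz ¬ gives 1 − 0.67 = 0.33
  (a ∨ a) = max(0.19, 0.19) = 0.19
  (c ∨ (a ∨ a)) = max(0.15, 0.19) = 0.19
  ¬b: Łukasiewicz ¬ gives 1 − 0.67 = 0.33
  ¬¬b: Łukasiewicz ¬ gives 1 − 0.33 = 0.67
  ((c ∨ (a ∨ a)) ∧ ¬¬b) = min(0.19, 0.67) = 0.19
  (b ⊃ ((c ∨ (a ∨ a)) ∧ ¬¬b)): min(1, 1 − 0.67 + 0.19) = 0.52
  (¬b ∨ (b ⊃ ((c ∨ (a ∨ a)) ∧ ¬¬b))) = max(0.33, 0.52) = 0.52
  ¬(¬b ∨ (b ⊃ ((c ∨ (a ∨ a)) ∧ ¬¬b))): Łukasiewicz ¬ gives 1 − 0.52 = 0.48
  Łukasiewicz value = 0.48
Difference: 0 − 0.48 = -0.48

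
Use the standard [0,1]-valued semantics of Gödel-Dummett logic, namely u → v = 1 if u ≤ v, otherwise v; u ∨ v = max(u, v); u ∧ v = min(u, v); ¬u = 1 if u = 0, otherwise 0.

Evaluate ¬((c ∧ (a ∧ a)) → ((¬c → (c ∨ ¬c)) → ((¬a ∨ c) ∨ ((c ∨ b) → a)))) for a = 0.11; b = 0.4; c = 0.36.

0.00

(a ∧ a) = min(0.11, 0.11) = 0.11
(c ∧ (a ∧ a)) = min(0.36, 0.11) = 0.11
¬c: Gödel ¬ of 0.36 = 0 (operand ≠ 0)
¬c: Gödel ¬ of 0.36 = 0 (operand ≠ 0)
(c ∨ ¬c) = max(0.36, 0) = 0.36
(¬c → (c ∨ ¬c)): 0 ≤ 0.36, so result = 1
¬a: Gödel ¬ of 0.11 = 0 (operand ≠ 0)
(¬a ∨ c) = max(0, 0.36) = 0.36
(c ∨ b) = max(0.36, 0.4) = 0.4
((c ∨ b) → a): 0.4 > 0.11, so result = 0.11
((¬a ∨ c) ∨ ((c ∨ b) → a)) = max(0.36, 0.11) = 0.36
((¬c → (c ∨ ¬c)) → ((¬a ∨ c) ∨ ((c ∨ b) → a))): 1 > 0.36, so result = 0.36
((c ∧ (a ∧ a)) → ((¬c → (c ∨ ¬c)) → ((¬a ∨ c) ∨ ((c ∨ b) → a)))): 0.11 ≤ 0.36, so result = 1
¬((c ∧ (a ∧ a)) → ((¬c → (c ∨ ¬c)) → ((¬a ∨ c) ∨ ((c ∨ b) → a)))): Gödel ¬ of 1 = 0 (operand ≠ 0)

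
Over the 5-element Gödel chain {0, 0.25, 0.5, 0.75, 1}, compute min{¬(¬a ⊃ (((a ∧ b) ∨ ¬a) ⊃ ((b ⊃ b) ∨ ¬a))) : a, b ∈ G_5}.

0.00

The minimum is attained at a = 0, b = 0:
  ¬a: Gödel ¬ of 0 = 1 (operand is 0)
  (a ∧ b) = min(0, 0) = 0
  ¬a: Gödel ¬ of 0 = 1 (operand is 0)
  ((a ∧ b) ∨ ¬a) = max(0, 1) = 1
  (b ⊃ b): 0 ≤ 0, so result = 1
  ¬a: Gödel ¬ of 0 = 1 (operand is 0)
  ((b ⊃ b) ∨ ¬a) = max(1, 1) = 1
  (((a ∧ b) ∨ ¬a) ⊃ ((b ⊃ b) ∨ ¬a)): 1 ≤ 1, so result = 1
  (¬a ⊃ (((a ∧ b) ∨ ¬a) ⊃ ((b ⊃ b) ∨ ¬a))): 1 ≤ 1, so result = 1
  ¬(¬a ⊃ (((a ∧ b) ∨ ¬a) ⊃ ((b ⊃ b) ∨ ¬a))): Gödel ¬ of 1 = 0 (operand ≠ 0)
Checking all 25 assignments confirms none give a value below 0.00.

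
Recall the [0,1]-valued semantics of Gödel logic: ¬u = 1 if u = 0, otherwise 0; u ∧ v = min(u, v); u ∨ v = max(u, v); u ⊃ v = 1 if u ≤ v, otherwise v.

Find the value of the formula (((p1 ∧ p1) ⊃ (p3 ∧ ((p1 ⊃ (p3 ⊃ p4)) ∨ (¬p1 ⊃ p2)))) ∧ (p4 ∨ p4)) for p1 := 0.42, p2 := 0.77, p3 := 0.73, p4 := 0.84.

0.84

(p1 ∧ p1) = min(0.42, 0.42) = 0.42
(p3 ⊃ p4): 0.73 ≤ 0.84, so result = 1
(p1 ⊃ (p3 ⊃ p4)): 0.42 ≤ 1, so result = 1
¬p1: Gödel ¬ of 0.42 = 0 (operand ≠ 0)
(¬p1 ⊃ p2): 0 ≤ 0.77, so result = 1
((p1 ⊃ (p3 ⊃ p4)) ∨ (¬p1 ⊃ p2)) = max(1, 1) = 1
(p3 ∧ ((p1 ⊃ (p3 ⊃ p4)) ∨ (¬p1 ⊃ p2))) = min(0.73, 1) = 0.73
((p1 ∧ p1) ⊃ (p3 ∧ ((p1 ⊃ (p3 ⊃ p4)) ∨ (¬p1 ⊃ p2)))): 0.42 ≤ 0.73, so result = 1
(p4 ∨ p4) = max(0.84, 0.84) = 0.84
(((p1 ∧ p1) ⊃ (p3 ∧ ((p1 ⊃ (p3 ⊃ p4)) ∨ (¬p1 ⊃ p2)))) ∧ (p4 ∨ p4)) = min(1, 0.84) = 0.84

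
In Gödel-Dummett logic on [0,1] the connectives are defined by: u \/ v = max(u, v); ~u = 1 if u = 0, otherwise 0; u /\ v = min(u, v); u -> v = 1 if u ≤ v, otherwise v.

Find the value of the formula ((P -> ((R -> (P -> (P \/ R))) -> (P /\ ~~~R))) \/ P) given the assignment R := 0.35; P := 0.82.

0.82

(P \/ R) = max(0.82, 0.35) = 0.82
(P -> (P \/ R)): 0.82 ≤ 0.82, so result = 1
(R -> (P -> (P \/ R))): 0.35 ≤ 1, so result = 1
~R: Gödel ¬ of 0.35 = 0 (operand ≠ 0)
~~R: Gödel ¬ of 0 = 1 (operand is 0)
~~~R: Gödel ¬ of 1 = 0 (operand ≠ 0)
(P /\ ~~~R) = min(0.82, 0) = 0
((R -> (P -> (P \/ R))) -> (P /\ ~~~R)): 1 > 0, so result = 0
(P -> ((R -> (P -> (P \/ R))) -> (P /\ ~~~R))): 0.82 > 0, so result = 0
((P -> ((R -> (P -> (P \/ R))) -> (P /\ ~~~R))) \/ P) = max(0, 0.82) = 0.82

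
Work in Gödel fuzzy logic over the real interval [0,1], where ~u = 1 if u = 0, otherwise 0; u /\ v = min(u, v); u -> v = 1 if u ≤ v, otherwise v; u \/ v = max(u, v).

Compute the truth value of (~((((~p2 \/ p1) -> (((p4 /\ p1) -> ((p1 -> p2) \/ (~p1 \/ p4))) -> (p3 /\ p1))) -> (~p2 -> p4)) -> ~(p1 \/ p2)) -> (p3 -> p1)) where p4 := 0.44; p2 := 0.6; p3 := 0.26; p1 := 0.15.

~p2: Gödel ¬ of 0.6 = 0 (operand ≠ 0)
(~p2 \/ p1) = max(0, 0.15) = 0.15
(p4 /\ p1) = min(0.44, 0.15) = 0.15
(p1 -> p2): 0.15 ≤ 0.6, so result = 1
~p1: Gödel ¬ of 0.15 = 0 (operand ≠ 0)
(~p1 \/ p4) = max(0, 0.44) = 0.44
((p1 -> p2) \/ (~p1 \/ p4)) = max(1, 0.44) = 1
((p4 /\ p1) -> ((p1 -> p2) \/ (~p1 \/ p4))): 0.15 ≤ 1, so result = 1
(p3 /\ p1) = min(0.26, 0.15) = 0.15
(((p4 /\ p1) -> ((p1 -> p2) \/ (~p1 \/ p4))) -> (p3 /\ p1)): 1 > 0.15, so result = 0.15
((~p2 \/ p1) -> (((p4 /\ p1) -> ((p1 -> p2) \/ (~p1 \/ p4))) -> (p3 /\ p1))): 0.15 ≤ 0.15, so result = 1
~p2: Gödel ¬ of 0.6 = 0 (operand ≠ 0)
(~p2 -> p4): 0 ≤ 0.44, so result = 1
(((~p2 \/ p1) -> (((p4 /\ p1) -> ((p1 -> p2) \/ (~p1 \/ p4))) -> (p3 /\ p1))) -> (~p2 -> p4)): 1 ≤ 1, so result = 1
(p1 \/ p2) = max(0.15, 0.6) = 0.6
~(p1 \/ p2): Gödel ¬ of 0.6 = 0 (operand ≠ 0)
((((~p2 \/ p1) -> (((p4 /\ p1) -> ((p1 -> p2) \/ (~p1 \/ p4))) -> (p3 /\ p1))) -> (~p2 -> p4)) -> ~(p1 \/ p2)): 1 > 0, so result = 0
~((((~p2 \/ p1) -> (((p4 /\ p1) -> ((p1 -> p2) \/ (~p1 \/ p4))) -> (p3 /\ p1))) -> (~p2 -> p4)) -> ~(p1 \/ p2)): Gödel ¬ of 0 = 1 (operand is 0)
(p3 -> p1): 0.26 > 0.15, so result = 0.15
(~((((~p2 \/ p1) -> (((p4 /\ p1) -> ((p1 -> p2) \/ (~p1 \/ p4))) -> (p3 /\ p1))) -> (~p2 -> p4)) -> ~(p1 \/ p2)) -> (p3 -> p1)): 1 > 0.15, so result = 0.15

0.15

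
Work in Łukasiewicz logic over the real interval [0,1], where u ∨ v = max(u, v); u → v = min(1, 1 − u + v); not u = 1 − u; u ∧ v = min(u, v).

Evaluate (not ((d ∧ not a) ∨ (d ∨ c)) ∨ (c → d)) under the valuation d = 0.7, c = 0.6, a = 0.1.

not a: Łukasiewicz ¬ gives 1 − 0.1 = 0.9
(d ∧ not a) = min(0.7, 0.9) = 0.7
(d ∨ c) = max(0.7, 0.6) = 0.7
((d ∧ not a) ∨ (d ∨ c)) = max(0.7, 0.7) = 0.7
not ((d ∧ not a) ∨ (d ∨ c)): Łukasiewicz ¬ gives 1 − 0.7 = 0.3
(c → d): min(1, 1 − 0.6 + 0.7) = 1
(not ((d ∧ not a) ∨ (d ∨ c)) ∨ (c → d)) = max(0.3, 1) = 1

1.00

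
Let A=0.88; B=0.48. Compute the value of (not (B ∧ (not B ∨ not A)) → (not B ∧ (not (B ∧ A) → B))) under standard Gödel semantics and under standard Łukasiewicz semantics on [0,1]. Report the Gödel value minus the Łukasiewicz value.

-1.00

Gödel evaluation:
  not B: Gödel ¬ of 0.48 = 0 (operand ≠ 0)
  not A: Gödel ¬ of 0.88 = 0 (operand ≠ 0)
  (not B ∨ not A) = max(0, 0) = 0
  (B ∧ (not B ∨ not A)) = min(0.48, 0) = 0
  not (B ∧ (not B ∨ not A)): Gödel ¬ of 0 = 1 (operand is 0)
  not B: Gödel ¬ of 0.48 = 0 (operand ≠ 0)
  (B ∧ A) = min(0.48, 0.88) = 0.48
  not (B ∧ A): Gödel ¬ of 0.48 = 0 (operand ≠ 0)
  (not (B ∧ A) → B): 0 ≤ 0.48, so result = 1
  (not B ∧ (not (B ∧ A) → B)) = min(0, 1) = 0
  (not (B ∧ (not B ∨ not A)) → (not B ∧ (not (B ∧ A) → B))): 1 > 0, so result = 0
  Gödel value = 0
Łukasiewicz evaluation:
  not B: Łukasiewicz ¬ gives 1 − 0.48 = 0.52
  not A: Łukasiewicz ¬ gives 1 − 0.88 = 0.12
  (not B ∨ not A) = max(0.52, 0.12) = 0.52
  (B ∧ (not B ∨ not A)) = min(0.48, 0.52) = 0.48
  not (B ∧ (not B ∨ not A)): Łukasiewicz ¬ gives 1 − 0.48 = 0.52
  not B: Łukasiewicz ¬ gives 1 − 0.48 = 0.52
  (B ∧ A) = min(0.48, 0.88) = 0.48
  not (B ∧ A): Łukasiewicz ¬ gives 1 − 0.48 = 0.52
  (not (B ∧ A) → B): min(1, 1 − 0.52 + 0.48) = 0.96
  (not B ∧ (not (B ∧ A) → B)) = min(0.52, 0.96) = 0.52
  (not (B ∧ (not B ∨ not A)) → (not B ∧ (not (B ∧ A) → B))): min(1, 1 − 0.52 + 0.52) = 1
  Łukasiewicz value = 1
Difference: 0 − 1 = -1.00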